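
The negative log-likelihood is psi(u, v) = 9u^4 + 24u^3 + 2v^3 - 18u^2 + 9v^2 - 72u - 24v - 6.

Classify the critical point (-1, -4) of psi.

local maximum

The mixed partial ∂²psi/∂u∂v is 0, so the Hessian at any point is diag(psi_uu, psi_vv) = diag(36(3u^2 + 4u - 1), 6(2v + 3)).
At (-1, -4): H = diag(-72, -30).
Both eigenvalues are negative, so H is negative definite: a local maximum.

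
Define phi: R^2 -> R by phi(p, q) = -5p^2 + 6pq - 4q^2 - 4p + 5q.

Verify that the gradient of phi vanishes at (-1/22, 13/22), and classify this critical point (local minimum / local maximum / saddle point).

∇phi = (-10p + 6q - 4, 6p - 8q + 5); substituting (-1/22, 13/22) gives ∇phi = (0, 0), so (-1/22, 13/22) is indeed a critical point.
The Hessian of phi is constant: H = [[-10, 6], [6, -8]].
det(H) = (-10)·(-8) − 6² = 44.
det(H) > 0 and tr(H) = -18 < 0, so H is negative definite and the point is a local maximum.

local maximum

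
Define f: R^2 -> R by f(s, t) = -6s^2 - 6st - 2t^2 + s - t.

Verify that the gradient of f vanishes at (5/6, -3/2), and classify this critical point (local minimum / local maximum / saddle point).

∇f = (-12s - 6t + 1, -6s - 4t - 1); substituting (5/6, -3/2) gives ∇f = (0, 0), so (5/6, -3/2) is indeed a critical point.
The Hessian of f is constant: H = [[-12, -6], [-6, -4]].
det(H) = (-12)·(-4) − (-6)² = 12.
det(H) > 0 and tr(H) = -16 < 0, so H is negative definite and the point is a local maximum.

local maximum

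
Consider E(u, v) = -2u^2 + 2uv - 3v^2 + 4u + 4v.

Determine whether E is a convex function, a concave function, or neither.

concave

E is quadratic, so its Hessian is the constant matrix H = [[-4, 2], [2, -6]].
det(H) = 20, tr(H) = -10.
det(H) > 0 and tr(H) < 0, so H is negative definite everywhere: concave.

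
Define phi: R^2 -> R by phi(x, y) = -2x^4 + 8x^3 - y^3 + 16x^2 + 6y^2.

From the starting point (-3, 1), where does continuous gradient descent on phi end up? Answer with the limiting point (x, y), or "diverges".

diverges

phi is separable, so gradient descent decouples: x follows -∂phi/∂x, y follows -∂phi/∂y.
∂phi/∂x = -8x(x - 4)(x + 1); at x=-3 this is 336, so x decreases.
∂phi/∂y = -3y(y - 4); at y=1 this is 9, so y decreases.
The x-coordinate has no critical point in that direction and runs off to infinity.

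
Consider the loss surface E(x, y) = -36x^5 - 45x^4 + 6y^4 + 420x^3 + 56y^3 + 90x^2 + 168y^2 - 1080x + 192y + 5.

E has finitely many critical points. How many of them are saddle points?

E separates as a function of x plus a function of y, so ∇E=0 decouples.
∂E/∂x = -180(x - 2)(x - 1)(x + 1)(x + 3) = 0 at x ∈ {-3, -1, 1, 2}; ∂E/∂y = 24(y + 1)(y + 2)(y + 4) = 0 at y ∈ {-4, -2, -1}.
The Hessian is diagonal: diag(E_xx, E_yy). Second derivatives: E_xx(-3)=7200, E_xx(-1)=-2160, E_xx(1)=1440, E_xx(2)=-2700; E_yy(-4)=144, E_yy(-2)=-48, E_yy(-1)=72.
Saddle points occur where the two diagonal entries have opposite signs: (-3, -2), (-1, -4), (-1, -1), (1, -2), (2, -4), (2, -1). Count: 6.

6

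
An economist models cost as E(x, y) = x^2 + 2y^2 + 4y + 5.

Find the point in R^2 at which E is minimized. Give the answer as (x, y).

(0, -1)

E(x,y) separates as P(x) + Q(y) + 5, so its minimum is min P + min Q + 5.
P'(x) = 2x vanishes at x ∈ {0}; Q'(y) = 4y + 4 vanishes at y ∈ {-1}.
Local minima of P (where P''>0): P(0)=0. Local minima of Q: Q(-1)=-2.
So the global minimum of E is P(0) + Q(-1) + 5 = 0 − 2 + 5 = 3, attained at (0, -1).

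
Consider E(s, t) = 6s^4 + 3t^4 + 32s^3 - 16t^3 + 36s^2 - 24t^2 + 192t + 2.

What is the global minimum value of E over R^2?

-356

E(s,t) separates as P(s) + Q(t) + 2, so its minimum is min P + min Q + 2.
P'(s) = 24s(s + 1)(s + 3) vanishes at s ∈ {-3, -1, 0}; Q'(t) = 12(t - 4)(t - 2)(t + 2) vanishes at t ∈ {-2, 2, 4}.
Local minima of P (where P''>0): P(-3)=-54, P(0)=0. Local minima of Q: Q(-2)=-304, Q(4)=128.
So the global minimum of E is P(-3) + Q(-2) + 2 = -54 − 304 + 2 = -356, attained at (-3, -2).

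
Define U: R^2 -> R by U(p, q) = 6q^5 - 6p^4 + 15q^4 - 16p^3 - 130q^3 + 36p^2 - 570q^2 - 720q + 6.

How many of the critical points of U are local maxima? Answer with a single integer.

U separates as a function of p plus a function of q, so ∇U=0 decouples.
∂U/∂p = -24p(p - 1)(p + 3) = 0 at p ∈ {-3, 0, 1}; ∂U/∂q = 30(q - 4)(q + 1)(q + 2)(q + 3) = 0 at q ∈ {-3, -2, -1, 4}.
The Hessian is diagonal: diag(U_pp, U_qq). Second derivatives: U_pp(-3)=-288, U_pp(0)=72, U_pp(1)=-96; U_qq(-3)=-420, U_qq(-2)=180, U_qq(-1)=-300, U_qq(4)=6300.
Local maxima occur where both diagonal entries negative: (-3, -3), (-3, -1), (1, -3), (1, -1). Count: 4.

4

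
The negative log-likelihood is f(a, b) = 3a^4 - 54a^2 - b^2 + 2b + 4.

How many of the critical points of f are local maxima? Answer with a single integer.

1

f separates as a function of a plus a function of b, so ∇f=0 decouples.
∂f/∂a = 12a(a - 3)(a + 3) = 0 at a ∈ {-3, 0, 3}; ∂f/∂b = -2(b - 1) = 0 at b ∈ {1}.
The Hessian is diagonal: diag(f_aa, f_bb). Second derivatives: f_aa(-3)=216, f_aa(0)=-108, f_aa(3)=216; f_bb(1)=-2.
Local maxima occur where both diagonal entries negative: (0, 1). Count: 1.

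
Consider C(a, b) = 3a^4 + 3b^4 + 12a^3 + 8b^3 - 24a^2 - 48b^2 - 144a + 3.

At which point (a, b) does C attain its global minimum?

C(a,b) separates as P(a) + Q(b) + 3, so its minimum is min P + min Q + 3.
P'(a) = 12(a - 2)(a + 2)(a + 3) vanishes at a ∈ {-3, -2, 2}; Q'(b) = 12b(b - 2)(b + 4) vanishes at b ∈ {-4, 0, 2}.
Local minima of P (where P''>0): P(-3)=135, P(2)=-240. Local minima of Q: Q(-4)=-512, Q(2)=-80.
So the global minimum of C is P(2) + Q(-4) + 3 = -240 − 512 + 3 = -749, attained at (2, -4).

(2, -4)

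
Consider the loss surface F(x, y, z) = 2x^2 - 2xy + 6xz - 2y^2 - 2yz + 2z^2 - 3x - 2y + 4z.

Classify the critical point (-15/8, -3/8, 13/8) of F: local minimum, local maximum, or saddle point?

The Hessian is constant: H = [[4, -2, 6], [-2, -4, -2], [6, -2, 4]].
Leading principal minors: Δ₁ = 4, Δ₂ = -20, Δ₃ = 96.
The minors fit neither the all-positive nor the alternating-sign pattern, so H is indefinite: a saddle point.

saddle point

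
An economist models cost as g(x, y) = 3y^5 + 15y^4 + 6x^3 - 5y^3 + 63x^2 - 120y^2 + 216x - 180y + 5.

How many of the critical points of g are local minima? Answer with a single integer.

2

g separates as a function of x plus a function of y, so ∇g=0 decouples.
∂g/∂x = 18(x + 3)(x + 4) = 0 at x ∈ {-4, -3}; ∂g/∂y = 15(y - 2)(y + 1)(y + 2)(y + 3) = 0 at y ∈ {-3, -2, -1, 2}.
The Hessian is diagonal: diag(g_xx, g_yy). Second derivatives: g_xx(-4)=-18, g_xx(-3)=18; g_yy(-3)=-150, g_yy(-2)=60, g_yy(-1)=-90, g_yy(2)=900.
Local minima occur where both diagonal entries positive: (-3, -2), (-3, 2). Count: 2.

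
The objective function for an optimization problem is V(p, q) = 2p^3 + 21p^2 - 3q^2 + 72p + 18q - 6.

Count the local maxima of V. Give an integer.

V separates as a function of p plus a function of q, so ∇V=0 decouples.
∂V/∂p = 6(p + 3)(p + 4) = 0 at p ∈ {-4, -3}; ∂V/∂q = -6(q - 3) = 0 at q ∈ {3}.
The Hessian is diagonal: diag(V_pp, V_qq). Second derivatives: V_pp(-4)=-6, V_pp(-3)=6; V_qq(3)=-6.
Local maxima occur where both diagonal entries negative: (-4, 3). Count: 1.

1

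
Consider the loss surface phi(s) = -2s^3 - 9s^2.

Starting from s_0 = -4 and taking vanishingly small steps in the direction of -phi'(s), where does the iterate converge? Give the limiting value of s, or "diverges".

-3

phi'(s) = -6s(s + 3), so phi'(-4) = -24.
Gradient descent moves in the -phi' direction, i.e. s is increasing.
The nearest critical point in that direction is s = -3, where phi'' = 18 > 0 (a local minimum). The iterate converges there.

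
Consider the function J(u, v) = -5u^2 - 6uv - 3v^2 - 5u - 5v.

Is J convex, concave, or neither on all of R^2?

concave

J is quadratic, so its Hessian is the constant matrix H = [[-10, -6], [-6, -6]].
det(H) = 24, tr(H) = -16.
det(H) > 0 and tr(H) < 0, so H is negative definite everywhere: concave.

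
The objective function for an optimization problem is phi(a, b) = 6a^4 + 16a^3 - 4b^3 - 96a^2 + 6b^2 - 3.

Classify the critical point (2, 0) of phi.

local minimum

The mixed partial ∂²phi/∂a∂b is 0, so the Hessian at any point is diag(phi_aa, phi_bb) = diag(24(3a^2 + 4a - 8), 12(-2b + 1)).
At (2, 0): H = diag(288, 12).
Both eigenvalues are positive, so H is positive definite: a local minimum.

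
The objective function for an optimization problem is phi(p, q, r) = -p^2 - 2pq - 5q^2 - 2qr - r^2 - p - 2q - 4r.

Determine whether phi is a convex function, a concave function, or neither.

phi is quadratic, so its Hessian is the constant matrix H = [[-2, -2, 0], [-2, -10, -2], [0, -2, -2]].
Leading principal minors: -2, 16, -24.
Signs alternate −, +, − ⇒ H ≺ 0 ⇒ concave.

concave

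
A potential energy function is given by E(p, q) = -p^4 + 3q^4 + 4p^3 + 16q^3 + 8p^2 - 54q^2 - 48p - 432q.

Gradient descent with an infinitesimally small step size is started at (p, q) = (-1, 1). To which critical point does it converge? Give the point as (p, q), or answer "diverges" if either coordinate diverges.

(2, 3)

E is separable, so gradient descent decouples: p follows -∂E/∂p, q follows -∂E/∂q.
∂E/∂p = -4(p - 3)(p - 2)(p + 2); at p=-1 this is -48, so p increases.
∂E/∂q = 12(q - 3)(q + 3)(q + 4); at q=1 this is -480, so q increases.
p converges to its nearest critical value 2 (a local min of the p-part); q converges to 3. The iterate converges to (2, 3).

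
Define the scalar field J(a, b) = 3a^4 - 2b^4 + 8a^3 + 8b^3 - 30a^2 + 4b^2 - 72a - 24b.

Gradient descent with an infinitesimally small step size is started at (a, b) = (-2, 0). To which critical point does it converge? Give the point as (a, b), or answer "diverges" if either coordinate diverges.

(-3, 1)

J is separable, so gradient descent decouples: a follows -∂J/∂a, b follows -∂J/∂b.
∂J/∂a = 12(a - 2)(a + 1)(a + 3); at a=-2 this is 48, so a decreases.
∂J/∂b = -8(b - 3)(b - 1)(b + 1); at b=0 this is -24, so b increases.
a converges to its nearest critical value -3 (a local min of the a-part); b converges to 1. The iterate converges to (-3, 1).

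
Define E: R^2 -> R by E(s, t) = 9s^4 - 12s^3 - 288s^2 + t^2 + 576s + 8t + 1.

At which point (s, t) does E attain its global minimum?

(-4, -4)

E(s,t) separates as P(s) + Q(t) + 1, so its minimum is min P + min Q + 1.
P'(s) = 36(s - 4)(s - 1)(s + 4) vanishes at s ∈ {-4, 1, 4}; Q'(t) = 2(t + 4) vanishes at t ∈ {-4}.
Local minima of P (where P''>0): P(-4)=-3840, P(4)=-768. Local minima of Q: Q(-4)=-16.
So the global minimum of E is P(-4) + Q(-4) + 1 = -3840 − 16 + 1 = -3855, attained at (-4, -4).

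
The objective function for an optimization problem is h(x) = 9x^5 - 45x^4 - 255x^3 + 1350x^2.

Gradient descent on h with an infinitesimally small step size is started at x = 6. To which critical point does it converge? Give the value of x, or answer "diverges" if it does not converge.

5

h'(x) = 45x(x - 5)(x - 3)(x + 4), so h'(6) = 8100.
Gradient descent moves in the -h' direction, i.e. x is decreasing.
The nearest critical point in that direction is x = 5, where h'' = 4050 > 0 (a local minimum). The iterate converges there.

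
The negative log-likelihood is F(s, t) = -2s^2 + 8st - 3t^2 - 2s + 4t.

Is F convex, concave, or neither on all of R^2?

neither

F is quadratic, so its Hessian is the constant matrix H = [[-4, 8], [8, -6]].
det(H) = -40, tr(H) = -10.
det(H) < 0, so H is indefinite: neither convex nor concave.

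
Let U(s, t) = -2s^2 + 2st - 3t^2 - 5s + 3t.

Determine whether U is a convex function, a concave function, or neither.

U is quadratic, so its Hessian is the constant matrix H = [[-4, 2], [2, -6]].
det(H) = 20, tr(H) = -10.
det(H) > 0 and tr(H) < 0, so H is negative definite everywhere: concave.

concave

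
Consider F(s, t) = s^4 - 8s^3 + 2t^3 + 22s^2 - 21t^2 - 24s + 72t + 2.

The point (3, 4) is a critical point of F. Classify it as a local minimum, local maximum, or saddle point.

The mixed partial ∂²F/∂s∂t is 0, so the Hessian at any point is diag(F_ss, F_tt) = diag(4(3s^2 - 12s + 11), 6(2t - 7)).
At (3, 4): H = diag(8, 6).
Both eigenvalues are positive, so H is positive definite: a local minimum.

local minimum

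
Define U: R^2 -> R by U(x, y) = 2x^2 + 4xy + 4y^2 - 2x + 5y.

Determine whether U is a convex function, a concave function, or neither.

convex

U is quadratic, so its Hessian is the constant matrix H = [[4, 4], [4, 8]].
det(H) = 16, tr(H) = 12.
det(H) > 0 and tr(H) > 0, so H is positive definite everywhere: convex.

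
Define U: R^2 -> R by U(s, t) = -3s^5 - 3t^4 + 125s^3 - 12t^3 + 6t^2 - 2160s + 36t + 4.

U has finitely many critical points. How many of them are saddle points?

6

U separates as a function of s plus a function of t, so ∇U=0 decouples.
∂U/∂s = -15(s - 4)(s - 3)(s + 3)(s + 4) = 0 at s ∈ {-4, -3, 3, 4}; ∂U/∂t = -12(t - 1)(t + 1)(t + 3) = 0 at t ∈ {-3, -1, 1}.
The Hessian is diagonal: diag(U_ss, U_tt). Second derivatives: U_ss(-4)=840, U_ss(-3)=-630, U_ss(3)=630, U_ss(4)=-840; U_tt(-3)=-96, U_tt(-1)=48, U_tt(1)=-96.
Saddle points occur where the two diagonal entries have opposite signs: (-4, -3), (-4, 1), (-3, -1), (3, -3), (3, 1), (4, -1). Count: 6.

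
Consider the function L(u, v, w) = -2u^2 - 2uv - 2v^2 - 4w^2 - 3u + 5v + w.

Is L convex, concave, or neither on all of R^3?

concave

L is quadratic, so its Hessian is the constant matrix H = [[-4, -2, 0], [-2, -4, 0], [0, 0, -8]].
Leading principal minors: -4, 12, -96.
Signs alternate −, +, − ⇒ H ≺ 0 ⇒ concave.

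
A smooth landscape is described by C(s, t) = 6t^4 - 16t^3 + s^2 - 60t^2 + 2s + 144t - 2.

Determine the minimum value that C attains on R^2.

-307

C(s,t) separates as P(s) + Q(t) − 2, so its minimum is min P + min Q − 2.
P'(s) = 2s + 2 vanishes at s ∈ {-1}; Q'(t) = 24(t - 3)(t - 1)(t + 2) vanishes at t ∈ {-2, 1, 3}.
Local minima of P (where P''>0): P(-1)=-1. Local minima of Q: Q(-2)=-304, Q(3)=-54.
So the global minimum of C is P(-1) + Q(-2) − 2 = -1 − 304 − 2 = -307, attained at (-1, -2).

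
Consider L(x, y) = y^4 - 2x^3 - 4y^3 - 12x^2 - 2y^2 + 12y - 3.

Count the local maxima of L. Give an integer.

1

L separates as a function of x plus a function of y, so ∇L=0 decouples.
∂L/∂x = -6x(x + 4) = 0 at x ∈ {-4, 0}; ∂L/∂y = 4(y - 3)(y - 1)(y + 1) = 0 at y ∈ {-1, 1, 3}.
The Hessian is diagonal: diag(L_xx, L_yy). Second derivatives: L_xx(-4)=24, L_xx(0)=-24; L_yy(-1)=32, L_yy(1)=-16, L_yy(3)=32.
Local maxima occur where both diagonal entries negative: (0, 1). Count: 1.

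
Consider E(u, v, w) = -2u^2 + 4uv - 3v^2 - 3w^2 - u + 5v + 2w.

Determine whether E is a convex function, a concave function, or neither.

concave

E is quadratic, so its Hessian is the constant matrix H = [[-4, 4, 0], [4, -6, 0], [0, 0, -6]].
Leading principal minors: -4, 8, -48.
Signs alternate −, +, − ⇒ H ≺ 0 ⇒ concave.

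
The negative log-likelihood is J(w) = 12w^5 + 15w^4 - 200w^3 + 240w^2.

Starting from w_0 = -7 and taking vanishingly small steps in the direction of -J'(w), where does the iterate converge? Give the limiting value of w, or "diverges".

J'(w) = 60w(w - 2)(w - 1)(w + 4), so J'(-7) = 90720.
Gradient descent moves in the -J' direction, i.e. w is decreasing.
There is no critical point below w=-7, and J' keeps the same sign, so the iterate runs off to −∞.

diverges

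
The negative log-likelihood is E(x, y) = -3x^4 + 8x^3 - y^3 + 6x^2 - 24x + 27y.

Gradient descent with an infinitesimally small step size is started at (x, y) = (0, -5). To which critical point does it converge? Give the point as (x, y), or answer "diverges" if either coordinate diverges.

(1, -3)

E is separable, so gradient descent decouples: x follows -∂E/∂x, y follows -∂E/∂y.
∂E/∂x = -12(x - 2)(x - 1)(x + 1); at x=0 this is -24, so x increases.
∂E/∂y = -3(y - 3)(y + 3); at y=-5 this is -48, so y increases.
x converges to its nearest critical value 1 (a local min of the x-part); y converges to -3. The iterate converges to (1, -3).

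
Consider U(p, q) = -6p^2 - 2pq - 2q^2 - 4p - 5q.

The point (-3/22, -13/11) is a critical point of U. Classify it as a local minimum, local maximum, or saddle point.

The Hessian of U is constant: H = [[-12, -2], [-2, -4]].
det(H) = (-12)·(-4) − (-2)² = 44.
det(H) > 0 and tr(H) = -16 < 0, so H is negative definite and the point is a local maximum.

local maximum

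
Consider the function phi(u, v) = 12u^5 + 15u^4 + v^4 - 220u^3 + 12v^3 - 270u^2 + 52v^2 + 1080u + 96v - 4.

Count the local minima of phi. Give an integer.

phi separates as a function of u plus a function of v, so ∇phi=0 decouples.
∂phi/∂u = 60(u - 3)(u - 1)(u + 2)(u + 3) = 0 at u ∈ {-3, -2, 1, 3}; ∂phi/∂v = 4(v + 2)(v + 3)(v + 4) = 0 at v ∈ {-4, -3, -2}.
The Hessian is diagonal: diag(phi_uu, phi_vv). Second derivatives: phi_uu(-3)=-1440, phi_uu(-2)=900, phi_uu(1)=-1440, phi_uu(3)=3600; phi_vv(-4)=8, phi_vv(-3)=-4, phi_vv(-2)=8.
Local minima occur where both diagonal entries positive: (-2, -4), (-2, -2), (3, -4), (3, -2). Count: 4.

4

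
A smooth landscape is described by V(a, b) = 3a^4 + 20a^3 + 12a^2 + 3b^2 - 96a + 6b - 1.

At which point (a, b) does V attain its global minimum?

V(a,b) separates as P(a) + Q(b) − 1, so its minimum is min P + min Q − 1.
P'(a) = 12(a - 1)(a + 2)(a + 4) vanishes at a ∈ {-4, -2, 1}; Q'(b) = 6b + 6 vanishes at b ∈ {-1}.
Local minima of P (where P''>0): P(-4)=64, P(1)=-61. Local minima of Q: Q(-1)=-3.
So the global minimum of V is P(1) + Q(-1) − 1 = -61 − 3 − 1 = -65, attained at (1, -1).

(1, -1)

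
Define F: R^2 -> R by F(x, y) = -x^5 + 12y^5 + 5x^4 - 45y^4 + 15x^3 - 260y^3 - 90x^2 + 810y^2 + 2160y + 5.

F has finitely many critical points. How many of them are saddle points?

F separates as a function of x plus a function of y, so ∇F=0 decouples.
∂F/∂x = -5x(x - 4)(x - 3)(x + 3) = 0 at x ∈ {-3, 0, 3, 4}; ∂F/∂y = 60(y - 4)(y - 3)(y + 1)(y + 3) = 0 at y ∈ {-3, -1, 3, 4}.
The Hessian is diagonal: diag(F_xx, F_yy). Second derivatives: F_xx(-3)=630, F_xx(0)=-180, F_xx(3)=90, F_xx(4)=-140; F_yy(-3)=-5040, F_yy(-1)=2400, F_yy(3)=-1440, F_yy(4)=2100.
Saddle points occur where the two diagonal entries have opposite signs: (-3, -3), (-3, 3), (0, -1), (0, 4), (3, -3), (3, 3), (4, -1), (4, 4). Count: 8.

8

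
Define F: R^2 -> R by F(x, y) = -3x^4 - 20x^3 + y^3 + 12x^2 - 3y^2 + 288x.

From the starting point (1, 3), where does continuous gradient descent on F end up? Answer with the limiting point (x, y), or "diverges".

F is separable, so gradient descent decouples: x follows -∂F/∂x, y follows -∂F/∂y.
∂F/∂x = -12(x - 2)(x + 3)(x + 4); at x=1 this is 240, so x decreases.
∂F/∂y = 3y(y - 2); at y=3 this is 9, so y decreases.
x converges to its nearest critical value -3 (a local min of the x-part); y converges to 2. The iterate converges to (-3, 2).

(-3, 2)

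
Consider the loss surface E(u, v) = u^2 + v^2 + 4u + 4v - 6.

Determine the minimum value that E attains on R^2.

-14

E(u,v) separates as P(u) + Q(v) − 6, so its minimum is min P + min Q − 6.
P'(u) = 2u + 4 vanishes at u ∈ {-2}; Q'(v) = 2v + 4 vanishes at v ∈ {-2}.
Local minima of P (where P''>0): P(-2)=-4. Local minima of Q: Q(-2)=-4.
So the global minimum of E is P(-2) + Q(-2) − 6 = -4 − 4 − 6 = -14, attained at (-2, -2).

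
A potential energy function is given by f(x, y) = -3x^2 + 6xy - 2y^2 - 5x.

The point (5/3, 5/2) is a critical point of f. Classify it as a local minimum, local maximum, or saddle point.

The Hessian of f is constant: H = [[-6, 6], [6, -4]].
det(H) = (-6)·(-4) − 6² = -12.
Since det(H) < 0, H is indefinite and the critical point is a saddle point.

saddle point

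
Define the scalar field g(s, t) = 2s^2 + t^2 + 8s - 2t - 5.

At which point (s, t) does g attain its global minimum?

(-2, 1)

g(s,t) separates as P(s) + Q(t) − 5, so its minimum is min P + min Q − 5.
P'(s) = 4s + 8 vanishes at s ∈ {-2}; Q'(t) = 2(t - 1) vanishes at t ∈ {1}.
Local minima of P (where P''>0): P(-2)=-8. Local minima of Q: Q(1)=-1.
So the global minimum of g is P(-2) + Q(1) − 5 = -8 − 1 − 5 = -14, attained at (-2, 1).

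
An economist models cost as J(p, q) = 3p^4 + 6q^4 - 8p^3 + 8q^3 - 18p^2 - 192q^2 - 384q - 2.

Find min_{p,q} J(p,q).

-2697

J(p,q) separates as A(p) + B(q) − 2, so its minimum is min A + min B − 2.
A'(p) = 12p(p - 3)(p + 1) vanishes at p ∈ {-1, 0, 3}; B'(q) = 24(q - 4)(q + 1)(q + 4) vanishes at q ∈ {-4, -1, 4}.
Local minima of A (where A''>0): A(-1)=-7, A(3)=-135. Local minima of B: B(-4)=-512, B(4)=-2560.
So the global minimum of J is A(3) + B(4) − 2 = -135 − 2560 − 2 = -2697, attained at (3, 4).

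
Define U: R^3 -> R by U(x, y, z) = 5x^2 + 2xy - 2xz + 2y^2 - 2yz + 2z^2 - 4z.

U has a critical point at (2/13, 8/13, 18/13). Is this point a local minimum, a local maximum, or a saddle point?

The Hessian is constant: H = [[10, 2, -2], [2, 4, -2], [-2, -2, 4]].
Leading principal minors: Δ₁ = 10, Δ₂ = 36, Δ₃ = 104.
All leading minors are positive, so H is positive definite: a local minimum.

local minimum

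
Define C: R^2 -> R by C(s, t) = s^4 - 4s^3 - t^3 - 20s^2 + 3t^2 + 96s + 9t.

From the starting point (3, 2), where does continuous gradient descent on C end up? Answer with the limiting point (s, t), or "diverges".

C is separable, so gradient descent decouples: s follows -∂C/∂s, t follows -∂C/∂t.
∂C/∂s = 4(s - 4)(s - 2)(s + 3); at s=3 this is -24, so s increases.
∂C/∂t = -3(t - 3)(t + 1); at t=2 this is 9, so t decreases.
s converges to its nearest critical value 4 (a local min of the s-part); t converges to -1. The iterate converges to (4, -1).

(4, -1)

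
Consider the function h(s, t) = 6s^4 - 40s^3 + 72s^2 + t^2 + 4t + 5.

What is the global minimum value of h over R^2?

1

h(s,t) separates as P(s) + Q(t) + 5, so its minimum is min P + min Q + 5.
P'(s) = 24s(s - 3)(s - 2) vanishes at s ∈ {0, 2, 3}; Q'(t) = 2(t + 2) vanishes at t ∈ {-2}.
Local minima of P (where P''>0): P(0)=0, P(3)=54. Local minima of Q: Q(-2)=-4.
So the global minimum of h is P(0) + Q(-2) + 5 = 0 − 4 + 5 = 1, attained at (0, -2).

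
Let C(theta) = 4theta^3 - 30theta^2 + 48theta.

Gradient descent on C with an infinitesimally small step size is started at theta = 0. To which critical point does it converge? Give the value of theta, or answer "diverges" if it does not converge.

C'(theta) = 12(theta - 4)(theta - 1), so C'(0) = 48.
Gradient descent moves in the -C' direction, i.e. theta is decreasing.
There is no critical point below theta=0, and C' keeps the same sign, so the iterate runs off to −∞.

diverges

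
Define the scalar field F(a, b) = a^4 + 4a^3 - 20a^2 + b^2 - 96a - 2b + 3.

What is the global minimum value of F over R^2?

-277

F(a,b) separates as P(a) + Q(b) + 3, so its minimum is min P + min Q + 3.
P'(a) = 4(a - 3)(a + 2)(a + 4) vanishes at a ∈ {-4, -2, 3}; Q'(b) = 2b - 2 vanishes at b ∈ {1}.
Local minima of P (where P''>0): P(-4)=64, P(3)=-279. Local minima of Q: Q(1)=-1.
So the global minimum of F is P(3) + Q(1) + 3 = -279 − 1 + 3 = -277, attained at (3, 1).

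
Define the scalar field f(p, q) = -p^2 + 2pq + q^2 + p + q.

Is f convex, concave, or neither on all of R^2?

neither

f is quadratic, so its Hessian is the constant matrix H = [[-2, 2], [2, 2]].
det(H) = -8, tr(H) = 0.
det(H) < 0, so H is indefinite: neither convex nor concave.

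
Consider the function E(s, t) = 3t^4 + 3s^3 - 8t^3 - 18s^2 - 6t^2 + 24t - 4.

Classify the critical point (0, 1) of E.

local maximum

The mixed partial ∂²E/∂s∂t is 0, so the Hessian at any point is diag(E_ss, E_tt) = diag(18(s - 2), 12(3t^2 - 4t - 1)).
At (0, 1): H = diag(-36, -24).
Both eigenvalues are negative, so H is negative definite: a local maximum.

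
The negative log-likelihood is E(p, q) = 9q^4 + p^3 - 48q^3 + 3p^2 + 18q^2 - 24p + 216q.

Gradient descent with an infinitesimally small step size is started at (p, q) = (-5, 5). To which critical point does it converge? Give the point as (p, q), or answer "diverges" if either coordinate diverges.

E is separable, so gradient descent decouples: p follows -∂E/∂p, q follows -∂E/∂q.
∂E/∂p = 3(p - 2)(p + 4); at p=-5 this is 21, so p decreases.
∂E/∂q = 36(q - 3)(q - 2)(q + 1); at q=5 this is 1296, so q decreases.
The p-coordinate has no critical point in that direction and runs off to infinity.

diverges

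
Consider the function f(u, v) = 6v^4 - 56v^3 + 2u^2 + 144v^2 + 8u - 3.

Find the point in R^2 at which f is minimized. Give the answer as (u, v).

(-2, 0)

f(u,v) separates as P(u) + Q(v) − 3, so its minimum is min P + min Q − 3.
P'(u) = 4u + 8 vanishes at u ∈ {-2}; Q'(v) = 24v(v - 4)(v - 3) vanishes at v ∈ {0, 3, 4}.
Local minima of P (where P''>0): P(-2)=-8. Local minima of Q: Q(0)=0, Q(4)=256.
So the global minimum of f is P(-2) + Q(0) − 3 = -8 + 0 − 3 = -11, attained at (-2, 0).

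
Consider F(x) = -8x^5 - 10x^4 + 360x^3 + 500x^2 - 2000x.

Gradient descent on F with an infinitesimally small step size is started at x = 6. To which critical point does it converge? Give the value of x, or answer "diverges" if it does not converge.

diverges

F'(x) = -40(x - 5)(x - 1)(x + 2)(x + 5), so F'(6) = -17600.
Gradient descent moves in the -F' direction, i.e. x is increasing.
There is no critical point above x=6, and F' keeps the same sign, so the iterate runs off to +∞.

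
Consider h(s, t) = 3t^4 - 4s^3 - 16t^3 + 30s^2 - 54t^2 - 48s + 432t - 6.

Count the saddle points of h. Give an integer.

3

h separates as a function of s plus a function of t, so ∇h=0 decouples.
∂h/∂s = -12(s - 4)(s - 1) = 0 at s ∈ {1, 4}; ∂h/∂t = 12(t - 4)(t - 3)(t + 3) = 0 at t ∈ {-3, 3, 4}.
The Hessian is diagonal: diag(h_ss, h_tt). Second derivatives: h_ss(1)=36, h_ss(4)=-36; h_tt(-3)=504, h_tt(3)=-72, h_tt(4)=84.
Saddle points occur where the two diagonal entries have opposite signs: (1, 3), (4, -3), (4, 4). Count: 3.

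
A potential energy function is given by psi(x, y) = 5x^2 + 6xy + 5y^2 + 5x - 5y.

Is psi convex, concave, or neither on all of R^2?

psi is quadratic, so its Hessian is the constant matrix H = [[10, 6], [6, 10]].
det(H) = 64, tr(H) = 20.
det(H) > 0 and tr(H) > 0, so H is positive definite everywhere: convex.

convex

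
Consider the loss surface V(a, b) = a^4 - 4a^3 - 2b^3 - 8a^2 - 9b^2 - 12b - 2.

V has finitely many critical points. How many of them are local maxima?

1

V separates as a function of a plus a function of b, so ∇V=0 decouples.
∂V/∂a = 4a(a - 4)(a + 1) = 0 at a ∈ {-1, 0, 4}; ∂V/∂b = -6(b + 1)(b + 2) = 0 at b ∈ {-2, -1}.
The Hessian is diagonal: diag(V_aa, V_bb). Second derivatives: V_aa(-1)=20, V_aa(0)=-16, V_aa(4)=80; V_bb(-2)=6, V_bb(-1)=-6.
Local maxima occur where both diagonal entries negative: (0, -1). Count: 1.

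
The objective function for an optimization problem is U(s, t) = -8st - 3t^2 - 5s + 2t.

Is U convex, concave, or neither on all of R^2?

neither

U is quadratic, so its Hessian is the constant matrix H = [[0, -8], [-8, -6]].
det(H) = -64, tr(H) = -6.
det(H) < 0, so H is indefinite: neither convex nor concave.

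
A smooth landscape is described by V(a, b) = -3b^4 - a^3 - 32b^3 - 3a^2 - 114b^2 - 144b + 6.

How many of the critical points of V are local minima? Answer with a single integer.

1

V separates as a function of a plus a function of b, so ∇V=0 decouples.
∂V/∂a = -3a(a + 2) = 0 at a ∈ {-2, 0}; ∂V/∂b = -12(b + 1)(b + 3)(b + 4) = 0 at b ∈ {-4, -3, -1}.
The Hessian is diagonal: diag(V_aa, V_bb). Second derivatives: V_aa(-2)=6, V_aa(0)=-6; V_bb(-4)=-36, V_bb(-3)=24, V_bb(-1)=-72.
Local minima occur where both diagonal entries positive: (-2, -3). Count: 1.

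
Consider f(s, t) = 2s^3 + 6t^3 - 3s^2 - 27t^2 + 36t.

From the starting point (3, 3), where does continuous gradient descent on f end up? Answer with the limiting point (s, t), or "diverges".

f is separable, so gradient descent decouples: s follows -∂f/∂s, t follows -∂f/∂t.
∂f/∂s = 6s(s - 1); at s=3 this is 36, so s decreases.
∂f/∂t = 18(t - 2)(t - 1); at t=3 this is 36, so t decreases.
s converges to its nearest critical value 1 (a local min of the s-part); t converges to 2. The iterate converges to (1, 2).

(1, 2)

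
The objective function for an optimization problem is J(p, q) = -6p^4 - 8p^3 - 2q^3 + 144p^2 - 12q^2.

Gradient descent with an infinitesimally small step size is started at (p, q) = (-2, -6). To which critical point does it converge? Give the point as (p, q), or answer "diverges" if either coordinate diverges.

(0, -4)

J is separable, so gradient descent decouples: p follows -∂J/∂p, q follows -∂J/∂q.
∂J/∂p = -24p(p - 3)(p + 4); at p=-2 this is -480, so p increases.
∂J/∂q = -6q(q + 4); at q=-6 this is -72, so q increases.
p converges to its nearest critical value 0 (a local min of the p-part); q converges to -4. The iterate converges to (0, -4).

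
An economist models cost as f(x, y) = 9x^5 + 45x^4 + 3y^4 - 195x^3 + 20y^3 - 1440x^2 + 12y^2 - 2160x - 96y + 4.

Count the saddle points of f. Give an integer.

f separates as a function of x plus a function of y, so ∇f=0 decouples.
∂f/∂x = 45(x - 4)(x + 1)(x + 3)(x + 4) = 0 at x ∈ {-4, -3, -1, 4}; ∂f/∂y = 12(y - 1)(y + 2)(y + 4) = 0 at y ∈ {-4, -2, 1}.
The Hessian is diagonal: diag(f_xx, f_yy). Second derivatives: f_xx(-4)=-1080, f_xx(-3)=630, f_xx(-1)=-1350, f_xx(4)=12600; f_yy(-4)=120, f_yy(-2)=-72, f_yy(1)=180.
Saddle points occur where the two diagonal entries have opposite signs: (-4, -4), (-4, 1), (-3, -2), (-1, -4), (-1, 1), (4, -2). Count: 6.

6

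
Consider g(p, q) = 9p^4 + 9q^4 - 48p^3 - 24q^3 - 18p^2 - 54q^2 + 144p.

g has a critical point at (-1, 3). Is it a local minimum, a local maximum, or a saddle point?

local minimum

The mixed partial ∂²g/∂p∂q is 0, so the Hessian at any point is diag(g_pp, g_qq) = diag(36(3p^2 - 8p - 1), 36(3q^2 - 4q - 3)).
At (-1, 3): H = diag(360, 432).
Both eigenvalues are positive, so H is positive definite: a local minimum.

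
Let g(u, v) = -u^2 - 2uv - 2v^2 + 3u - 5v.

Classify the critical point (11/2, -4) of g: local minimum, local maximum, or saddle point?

local maximum

The Hessian of g is constant: H = [[-2, -2], [-2, -4]].
det(H) = (-2)·(-4) − (-2)² = 4.
det(H) > 0 and tr(H) = -6 < 0, so H is negative definite and the point is a local maximum.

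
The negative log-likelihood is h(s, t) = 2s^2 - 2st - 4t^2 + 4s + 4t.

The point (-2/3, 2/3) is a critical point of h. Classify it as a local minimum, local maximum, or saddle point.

saddle point

The Hessian of h is constant: H = [[4, -2], [-2, -8]].
det(H) = 4·(-8) − (-2)² = -36.
Since det(H) < 0, H is indefinite and the critical point is a saddle point.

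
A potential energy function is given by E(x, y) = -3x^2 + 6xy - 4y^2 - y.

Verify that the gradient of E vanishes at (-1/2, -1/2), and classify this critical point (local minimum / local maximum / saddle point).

∇E = (-6x + 6y, 6x - 8y - 1); substituting (-1/2, -1/2) gives ∇E = (0, 0), so (-1/2, -1/2) is indeed a critical point.
The Hessian of E is constant: H = [[-6, 6], [6, -8]].
det(H) = (-6)·(-8) − 6² = 12.
det(H) > 0 and tr(H) = -14 < 0, so H is negative definite and the point is a local maximum.

local maximum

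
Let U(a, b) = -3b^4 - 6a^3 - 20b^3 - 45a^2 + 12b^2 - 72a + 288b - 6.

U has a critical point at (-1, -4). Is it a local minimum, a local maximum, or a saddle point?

The mixed partial ∂²U/∂a∂b is 0, so the Hessian at any point is diag(U_aa, U_bb) = diag(-18(2a + 5), 12(-3b^2 - 10b + 2)).
At (-1, -4): H = diag(-54, -72).
Both eigenvalues are negative, so H is negative definite: a local maximum.

local maximum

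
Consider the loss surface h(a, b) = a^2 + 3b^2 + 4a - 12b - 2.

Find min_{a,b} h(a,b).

-18

h(a,b) separates as P(a) + Q(b) − 2, so its minimum is min P + min Q − 2.
P'(a) = 2a + 4 vanishes at a ∈ {-2}; Q'(b) = 6b - 12 vanishes at b ∈ {2}.
Local minima of P (where P''>0): P(-2)=-4. Local minima of Q: Q(2)=-12.
So the global minimum of h is P(-2) + Q(2) − 2 = -4 − 12 − 2 = -18, attained at (-2, 2).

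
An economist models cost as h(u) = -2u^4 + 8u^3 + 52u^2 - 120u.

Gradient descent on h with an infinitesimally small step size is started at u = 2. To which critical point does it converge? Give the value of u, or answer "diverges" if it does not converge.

1

h'(u) = -8(u - 5)(u - 1)(u + 3), so h'(2) = 120.
Gradient descent moves in the -h' direction, i.e. u is decreasing.
The nearest critical point in that direction is u = 1, where h'' = 128 > 0 (a local minimum). The iterate converges there.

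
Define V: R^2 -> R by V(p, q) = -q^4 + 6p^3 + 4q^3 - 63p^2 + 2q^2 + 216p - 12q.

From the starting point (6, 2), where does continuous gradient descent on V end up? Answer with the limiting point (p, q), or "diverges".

(4, 1)

V is separable, so gradient descent decouples: p follows -∂V/∂p, q follows -∂V/∂q.
∂V/∂p = 18(p - 4)(p - 3); at p=6 this is 108, so p decreases.
∂V/∂q = -4(q - 3)(q - 1)(q + 1); at q=2 this is 12, so q decreases.
p converges to its nearest critical value 4 (a local min of the p-part); q converges to 1. The iterate converges to (4, 1).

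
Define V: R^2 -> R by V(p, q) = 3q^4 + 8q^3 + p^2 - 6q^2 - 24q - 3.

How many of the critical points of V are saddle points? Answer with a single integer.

1

V separates as a function of p plus a function of q, so ∇V=0 decouples.
∂V/∂p = 2p = 0 at p ∈ {0}; ∂V/∂q = 12(q - 1)(q + 1)(q + 2) = 0 at q ∈ {-2, -1, 1}.
The Hessian is diagonal: diag(V_pp, V_qq). Second derivatives: V_pp(0)=2; V_qq(-2)=36, V_qq(-1)=-24, V_qq(1)=72.
Saddle points occur where the two diagonal entries have opposite signs: (0, -1). Count: 1.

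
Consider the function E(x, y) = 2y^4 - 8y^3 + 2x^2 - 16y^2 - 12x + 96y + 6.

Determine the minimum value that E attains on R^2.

-172

E(x,y) separates as P(x) + Q(y) + 6, so its minimum is min P + min Q + 6.
P'(x) = 4x - 12 vanishes at x ∈ {3}; Q'(y) = 8(y - 3)(y - 2)(y + 2) vanishes at y ∈ {-2, 2, 3}.
Local minima of P (where P''>0): P(3)=-18. Local minima of Q: Q(-2)=-160, Q(3)=90.
So the global minimum of E is P(3) + Q(-2) + 6 = -18 − 160 + 6 = -172, attained at (3, -2).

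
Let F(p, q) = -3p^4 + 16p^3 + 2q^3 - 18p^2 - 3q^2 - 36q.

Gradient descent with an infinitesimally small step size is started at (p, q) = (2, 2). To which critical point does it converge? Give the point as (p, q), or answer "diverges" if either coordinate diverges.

F is separable, so gradient descent decouples: p follows -∂F/∂p, q follows -∂F/∂q.
∂F/∂p = -12p(p - 3)(p - 1); at p=2 this is 24, so p decreases.
∂F/∂q = 6(q - 3)(q + 2); at q=2 this is -24, so q increases.
p converges to its nearest critical value 1 (a local min of the p-part); q converges to 3. The iterate converges to (1, 3).

(1, 3)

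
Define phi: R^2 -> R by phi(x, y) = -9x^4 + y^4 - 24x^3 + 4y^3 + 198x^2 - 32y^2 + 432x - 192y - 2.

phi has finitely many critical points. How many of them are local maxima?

phi separates as a function of x plus a function of y, so ∇phi=0 decouples.
∂phi/∂x = -36(x - 3)(x + 1)(x + 4) = 0 at x ∈ {-4, -1, 3}; ∂phi/∂y = 4(y - 4)(y + 3)(y + 4) = 0 at y ∈ {-4, -3, 4}.
The Hessian is diagonal: diag(phi_xx, phi_yy). Second derivatives: phi_xx(-4)=-756, phi_xx(-1)=432, phi_xx(3)=-1008; phi_yy(-4)=32, phi_yy(-3)=-28, phi_yy(4)=224.
Local maxima occur where both diagonal entries negative: (-4, -3), (3, -3). Count: 2.

2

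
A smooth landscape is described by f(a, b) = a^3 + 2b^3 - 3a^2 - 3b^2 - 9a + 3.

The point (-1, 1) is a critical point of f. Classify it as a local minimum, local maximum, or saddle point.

The mixed partial ∂²f/∂a∂b is 0, so the Hessian at any point is diag(f_aa, f_bb) = diag(6(a - 1), 6(2b - 1)).
At (-1, 1): H = diag(-12, 6).
The eigenvalues have opposite signs, so H is indefinite: a saddle point.

saddle point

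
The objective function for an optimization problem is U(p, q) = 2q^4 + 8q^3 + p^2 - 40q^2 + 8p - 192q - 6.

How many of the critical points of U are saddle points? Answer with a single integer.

1

U separates as a function of p plus a function of q, so ∇U=0 decouples.
∂U/∂p = 2(p + 4) = 0 at p ∈ {-4}; ∂U/∂q = 8(q - 3)(q + 2)(q + 4) = 0 at q ∈ {-4, -2, 3}.
The Hessian is diagonal: diag(U_pp, U_qq). Second derivatives: U_pp(-4)=2; U_qq(-4)=112, U_qq(-2)=-80, U_qq(3)=280.
Saddle points occur where the two diagonal entries have opposite signs: (-4, -2). Count: 1.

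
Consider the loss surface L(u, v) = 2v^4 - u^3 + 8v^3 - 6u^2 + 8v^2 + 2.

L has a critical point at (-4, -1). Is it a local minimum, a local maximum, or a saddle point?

saddle point

The mixed partial ∂²L/∂u∂v is 0, so the Hessian at any point is diag(L_uu, L_vv) = diag(-6(u + 2), 8(3v^2 + 6v + 2)).
At (-4, -1): H = diag(12, -8).
The eigenvalues have opposite signs, so H is indefinite: a saddle point.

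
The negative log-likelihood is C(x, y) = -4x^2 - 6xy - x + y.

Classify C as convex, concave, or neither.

C is quadratic, so its Hessian is the constant matrix H = [[-8, -6], [-6, 0]].
det(H) = -36, tr(H) = -8.
det(H) < 0, so H is indefinite: neither convex nor concave.

neither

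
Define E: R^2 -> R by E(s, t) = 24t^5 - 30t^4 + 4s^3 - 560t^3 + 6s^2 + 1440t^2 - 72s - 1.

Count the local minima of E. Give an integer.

E separates as a function of s plus a function of t, so ∇E=0 decouples.
∂E/∂s = 12(s - 2)(s + 3) = 0 at s ∈ {-3, 2}; ∂E/∂t = 120t(t - 3)(t - 2)(t + 4) = 0 at t ∈ {-4, 0, 2, 3}.
The Hessian is diagonal: diag(E_ss, E_tt). Second derivatives: E_ss(-3)=-60, E_ss(2)=60; E_tt(-4)=-20160, E_tt(0)=2880, E_tt(2)=-1440, E_tt(3)=2520.
Local minima occur where both diagonal entries positive: (2, 0), (2, 3). Count: 2.

2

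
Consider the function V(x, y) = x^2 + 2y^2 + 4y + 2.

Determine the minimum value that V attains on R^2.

V(x,y) separates as P(x) + Q(y) + 2, so its minimum is min P + min Q + 2.
P'(x) = 2x vanishes at x ∈ {0}; Q'(y) = 4y + 4 vanishes at y ∈ {-1}.
Local minima of P (where P''>0): P(0)=0. Local minima of Q: Q(-1)=-2.
So the global minimum of V is P(0) + Q(-1) + 2 = 0 − 2 + 2 = 0, attained at (0, -1).

0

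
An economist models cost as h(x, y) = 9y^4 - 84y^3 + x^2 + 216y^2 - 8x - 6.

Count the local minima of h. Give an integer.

h separates as a function of x plus a function of y, so ∇h=0 decouples.
∂h/∂x = 2(x - 4) = 0 at x ∈ {4}; ∂h/∂y = 36y(y - 4)(y - 3) = 0 at y ∈ {0, 3, 4}.
The Hessian is diagonal: diag(h_xx, h_yy). Second derivatives: h_xx(4)=2; h_yy(0)=432, h_yy(3)=-108, h_yy(4)=144.
Local minima occur where both diagonal entries positive: (4, 0), (4, 4). Count: 2.

2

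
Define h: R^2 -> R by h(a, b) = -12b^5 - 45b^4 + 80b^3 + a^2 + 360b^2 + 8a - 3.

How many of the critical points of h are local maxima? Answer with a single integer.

0

h separates as a function of a plus a function of b, so ∇h=0 decouples.
∂h/∂a = 2(a + 4) = 0 at a ∈ {-4}; ∂h/∂b = -60b(b - 2)(b + 2)(b + 3) = 0 at b ∈ {-3, -2, 0, 2}.
The Hessian is diagonal: diag(h_aa, h_bb). Second derivatives: h_aa(-4)=2; h_bb(-3)=900, h_bb(-2)=-480, h_bb(0)=720, h_bb(2)=-2400.
Local maxima occur where both diagonal entries negative: none. Count: 0.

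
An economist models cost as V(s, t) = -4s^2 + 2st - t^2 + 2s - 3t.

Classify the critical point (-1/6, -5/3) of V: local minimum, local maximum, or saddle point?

local maximum

The Hessian of V is constant: H = [[-8, 2], [2, -2]].
det(H) = (-8)·(-2) − 2² = 12.
det(H) > 0 and tr(H) = -10 < 0, so H is negative definite and the point is a local maximum.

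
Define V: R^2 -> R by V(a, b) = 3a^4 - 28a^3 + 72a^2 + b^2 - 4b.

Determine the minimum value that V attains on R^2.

-4

V(a,b) separates as P(a) + Q(b), so its minimum is min P + min Q.
P'(a) = 12a(a - 4)(a - 3) vanishes at a ∈ {0, 3, 4}; Q'(b) = 2b - 4 vanishes at b ∈ {2}.
Local minima of P (where P''>0): P(0)=0, P(4)=128. Local minima of Q: Q(2)=-4.
So the global minimum of V is P(0) + Q(2) = 0 − 4 = -4, attained at (0, 2).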